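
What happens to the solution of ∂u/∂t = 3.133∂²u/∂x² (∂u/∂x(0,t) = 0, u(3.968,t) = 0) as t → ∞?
u → 0. Heat escapes through the Dirichlet boundary.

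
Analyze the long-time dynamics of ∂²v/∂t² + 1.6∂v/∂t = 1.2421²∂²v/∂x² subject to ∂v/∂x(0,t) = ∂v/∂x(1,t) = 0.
Long-time behavior: v → constant (steady state). Damping (γ=1.6) dissipates the nonconstant modes; with Neumann BCs the spatial average obeys M''+γM'=0 and tends to a finite limit.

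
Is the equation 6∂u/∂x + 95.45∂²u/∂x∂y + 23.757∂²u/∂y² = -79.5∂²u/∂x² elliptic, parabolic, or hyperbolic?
Rewriting in standard form: 79.5∂²u/∂x² + 95.45∂²u/∂x∂y + 23.757∂²u/∂y² + 6∂u/∂x = 0. Computing B² - 4AC with A = 79.5, B = 95.45, C = 23.757: discriminant = 1555.9765 (positive). Answer: hyperbolic.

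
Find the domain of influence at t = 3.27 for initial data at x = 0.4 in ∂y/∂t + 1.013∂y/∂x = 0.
At x = 3.71251. The characteristic carries data from (0.4, 0) to (3.71251, 3.27).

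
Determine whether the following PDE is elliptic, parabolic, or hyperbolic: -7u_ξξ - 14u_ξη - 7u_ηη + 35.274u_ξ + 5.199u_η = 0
Coefficients: A = -7, B = -14, C = -7. B² - 4AC = 0, which is zero, so the equation is parabolic.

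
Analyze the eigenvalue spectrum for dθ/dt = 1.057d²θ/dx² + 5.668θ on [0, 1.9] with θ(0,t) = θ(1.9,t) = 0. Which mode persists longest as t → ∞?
Eigenvalues: λₙ = 1.057n²π²/1.9² - 5.668.
First three modes:
  n=1: λ₁ = 1.057π²/1.9² - 5.668 ≈ -2.778
  n=2: λ₂ = 4.228π²/1.9² - 5.668 ≈ 5.891
  n=3: λ₃ = 9.513π²/1.9² - 5.668 ≈ 20.34
Since 1.057π²/1.9² ≈ 2.89 < 5.668, λ₁ < 0.
The n=1 mode grows fastest (−λₙ is largest for n=1) → dominates.
Asymptotic: θ ~ c₁ sin(πx/1.9) e^{2.778t} (exponential growth at rate −λ₁ ≈ 2.778).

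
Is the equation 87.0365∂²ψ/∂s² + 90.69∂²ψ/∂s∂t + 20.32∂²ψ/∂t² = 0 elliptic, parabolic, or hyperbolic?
Computing B² - 4AC with A = 87.0365, B = 90.69, C = 20.32: discriminant = 1150.34938 (positive). Answer: hyperbolic.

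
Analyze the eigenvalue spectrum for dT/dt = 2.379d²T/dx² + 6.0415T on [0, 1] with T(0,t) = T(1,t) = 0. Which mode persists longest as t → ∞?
Eigenvalues: λₙ = 2.379n²π²/1² - 6.0415.
First three modes:
  n=1: λ₁ = 2.379π² - 6.0415 ≈ 17.438
  n=2: λ₂ = 9.516π² - 6.0415 ≈ 87.878
  n=3: λ₃ = 21.411π² - 6.0415 ≈ 205.277
Since 2.379π² ≈ 23.48 > 6.0415, all λₙ > 0.
The n=1 mode decays slowest → dominates as t → ∞.
Asymptotic: T ~ c₁ sin(πx/1) e^{-λ₁t} with decay rate λ₁ ≈ 17.438.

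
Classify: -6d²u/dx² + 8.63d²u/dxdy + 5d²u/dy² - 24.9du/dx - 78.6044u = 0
Hyperbolic (discriminant = 194.4769).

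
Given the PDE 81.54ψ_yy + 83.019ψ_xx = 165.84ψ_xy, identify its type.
Rewriting in standard form: 83.019ψ_xx - 165.84ψ_xy + 81.54ψ_yy = 0. The second-order coefficients are A = 83.019, B = -165.84, C = 81.54. Since B² - 4AC = 425.42856 > 0, this is a hyperbolic PDE.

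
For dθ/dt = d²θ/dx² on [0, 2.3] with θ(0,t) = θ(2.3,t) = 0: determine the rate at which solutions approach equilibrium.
Eigenvalues: λₙ = n²π²/2.3².
First three modes:
  n=1: λ₁ = π²/2.3² ≈ 1.866
  n=2: λ₂ = 4π²/2.3² ≈ 7.463 (4× faster decay)
  n=3: λ₃ = 9π²/2.3² ≈ 16.791 (9× faster decay)
As t → ∞, higher modes decay exponentially faster. The n=1 mode dominates: θ ~ c₁ sin(πx/2.3) e^{-λ₁t}.
Decay rate: λ₁ = π²/2.3² ≈ 1.866.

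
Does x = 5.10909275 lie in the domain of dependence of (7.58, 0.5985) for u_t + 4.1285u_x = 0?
Yes. The characteristic through (7.58, 0.5985) passes through x = 5.10909275.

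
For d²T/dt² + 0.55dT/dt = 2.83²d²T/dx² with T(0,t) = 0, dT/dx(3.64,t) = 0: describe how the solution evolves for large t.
T → 0. Damping (γ=0.55) dissipates energy; oscillations decay exponentially.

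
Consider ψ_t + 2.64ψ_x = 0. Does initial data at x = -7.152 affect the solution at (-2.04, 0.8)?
No. Only data at x = -4.152 affects (-2.04, 0.8). Advection has one-way propagation along characteristics.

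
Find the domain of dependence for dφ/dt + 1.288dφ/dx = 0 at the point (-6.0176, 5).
A single point: x = -12.4576. The characteristic through (-6.0176, 5) is x - 1.288t = const, so x = -6.0176 - 1.288·5 = -12.4576.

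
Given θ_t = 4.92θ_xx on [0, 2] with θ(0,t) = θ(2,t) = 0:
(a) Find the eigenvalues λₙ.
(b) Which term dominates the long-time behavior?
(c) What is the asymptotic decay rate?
Eigenvalues: λₙ = 4.92n²π²/2².
First three modes:
  n=1: λ₁ = 4.92π²/2² ≈ 12.14
  n=2: λ₂ = 19.68π²/2² ≈ 48.558 (4× faster decay)
  n=3: λ₃ = 44.28π²/2² ≈ 109.257 (9× faster decay)
As t → ∞, higher modes decay exponentially faster. The n=1 mode dominates: θ ~ c₁ sin(πx/2) e^{-λ₁t}.
Decay rate: λ₁ = 4.92π²/2² ≈ 12.14.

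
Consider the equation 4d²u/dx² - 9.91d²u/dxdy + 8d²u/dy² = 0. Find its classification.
Elliptic. (A = 4, B = -9.91, C = 8 gives B² - 4AC = -29.7919.)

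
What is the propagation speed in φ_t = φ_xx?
Infinite. The heat equation is parabolic, not hyperbolic, so disturbances propagate instantly.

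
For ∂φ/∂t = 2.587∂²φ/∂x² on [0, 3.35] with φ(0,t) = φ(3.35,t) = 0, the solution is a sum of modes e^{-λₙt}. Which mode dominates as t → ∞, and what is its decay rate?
Eigenvalues: λₙ = 2.587n²π²/3.35².
First three modes:
  n=1: λ₁ = 2.587π²/3.35² ≈ 2.275
  n=2: λ₂ = 10.348π²/3.35² ≈ 9.101 (4× faster decay)
  n=3: λ₃ = 23.283π²/3.35² ≈ 20.476 (9× faster decay)
As t → ∞, higher modes decay exponentially faster. The n=1 mode dominates: φ ~ c₁ sin(πx/3.35) e^{-λ₁t}.
Decay rate: λ₁ = 2.587π²/3.35² ≈ 2.275.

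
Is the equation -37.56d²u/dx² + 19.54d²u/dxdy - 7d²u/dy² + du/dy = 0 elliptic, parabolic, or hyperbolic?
Computing B² - 4AC with A = -37.56, B = 19.54, C = -7: discriminant = -669.8684 (negative). Answer: elliptic.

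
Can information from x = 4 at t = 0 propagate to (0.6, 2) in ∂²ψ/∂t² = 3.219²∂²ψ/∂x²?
Yes. The domain of dependence is [-5.838, 7.038], and 4 ∈ [-5.838, 7.038].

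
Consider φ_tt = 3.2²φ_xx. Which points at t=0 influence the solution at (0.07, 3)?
Domain of dependence: [-9.53, 9.67]. Signals travel at speed 3.2, so data within |x - 0.07| ≤ 3.2·3 = 9.6 can reach the point.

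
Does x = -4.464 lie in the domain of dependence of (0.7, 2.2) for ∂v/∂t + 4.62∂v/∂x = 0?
No. Only data at x = -9.464 affects (0.7, 2.2). Advection has one-way propagation along characteristics.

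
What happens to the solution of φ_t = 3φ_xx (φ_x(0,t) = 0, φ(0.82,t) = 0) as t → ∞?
φ → 0. Heat escapes through the Dirichlet boundary.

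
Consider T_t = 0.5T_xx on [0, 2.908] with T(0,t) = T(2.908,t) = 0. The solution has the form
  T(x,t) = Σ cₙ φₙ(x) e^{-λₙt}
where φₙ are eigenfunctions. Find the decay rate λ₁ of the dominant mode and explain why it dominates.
Eigenvalues: λₙ = 0.5n²π²/2.908².
First three modes:
  n=1: λ₁ = 0.5π²/2.908² ≈ 0.584
  n=2: λ₂ = 2π²/2.908² ≈ 2.334 (4× faster decay)
  n=3: λ₃ = 4.5π²/2.908² ≈ 5.252 (9× faster decay)
As t → ∞, higher modes decay exponentially faster. The n=1 mode dominates: T ~ c₁ sin(πx/2.908) e^{-λ₁t}.
Decay rate: λ₁ = 0.5π²/2.908² ≈ 0.584.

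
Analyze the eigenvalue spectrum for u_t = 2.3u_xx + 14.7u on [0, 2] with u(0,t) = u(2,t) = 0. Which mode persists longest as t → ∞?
Eigenvalues: λₙ = 2.3n²π²/2² - 14.7.
First three modes:
  n=1: λ₁ = 2.3π²/2² - 14.7 ≈ -9.025
  n=2: λ₂ = 9.2π²/2² - 14.7 ≈ 8
  n=3: λ₃ = 20.7π²/2² - 14.7 ≈ 36.375
Since 2.3π²/2² ≈ 5.675 < 14.7, λ₁ < 0.
The n=1 mode grows fastest (−λₙ is largest for n=1) → dominates.
Asymptotic: u ~ c₁ sin(πx/2) e^{9.025t} (exponential growth at rate −λ₁ ≈ 9.025).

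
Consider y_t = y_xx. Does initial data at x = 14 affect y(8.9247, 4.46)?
Yes, for any finite x. The heat equation has infinite propagation speed, so all initial data affects all points at any t > 0.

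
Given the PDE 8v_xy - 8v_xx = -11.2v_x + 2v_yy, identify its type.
Rewriting in standard form: -8v_xx + 8v_xy - 2v_yy + 11.2v_x = 0. The second-order coefficients are A = -8, B = 8, C = -2. Since B² - 4AC = 0 = 0, this is a parabolic PDE.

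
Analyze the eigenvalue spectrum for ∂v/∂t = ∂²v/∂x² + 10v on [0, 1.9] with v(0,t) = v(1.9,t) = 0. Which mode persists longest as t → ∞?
Eigenvalues: λₙ = n²π²/1.9² - 10.
First three modes:
  n=1: λ₁ = π²/1.9² - 10 ≈ -7.266
  n=2: λ₂ = 4π²/1.9² - 10 ≈ 0.936
  n=3: λ₃ = 9π²/1.9² - 10 ≈ 14.606
Since π²/1.9² ≈ 2.734 < 10, λ₁ < 0.
The n=1 mode grows fastest (−λₙ is largest for n=1) → dominates.
Asymptotic: v ~ c₁ sin(πx/1.9) e^{7.266t} (exponential growth at rate −λ₁ ≈ 7.266).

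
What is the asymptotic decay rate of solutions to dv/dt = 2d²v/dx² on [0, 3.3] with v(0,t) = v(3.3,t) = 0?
Eigenvalues: λₙ = 2n²π²/3.3².
First three modes:
  n=1: λ₁ = 2π²/3.3² ≈ 1.813
  n=2: λ₂ = 8π²/3.3² ≈ 7.25 (4× faster decay)
  n=3: λ₃ = 18π²/3.3² ≈ 16.313 (9× faster decay)
As t → ∞, higher modes decay exponentially faster. The n=1 mode dominates: v ~ c₁ sin(πx/3.3) e^{-λ₁t}.
Decay rate: λ₁ = 2π²/3.3² ≈ 1.813.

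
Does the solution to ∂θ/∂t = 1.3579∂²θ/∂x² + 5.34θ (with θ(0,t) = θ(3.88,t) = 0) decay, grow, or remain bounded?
θ grows unboundedly. Reaction dominates diffusion (r=5.34 > κπ²/L²≈0.89); solution grows exponentially.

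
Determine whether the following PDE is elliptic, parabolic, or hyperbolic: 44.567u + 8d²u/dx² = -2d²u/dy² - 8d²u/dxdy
Rewriting in standard form: 8d²u/dx² + 8d²u/dxdy + 2d²u/dy² + 44.567u = 0. Coefficients: A = 8, B = 8, C = 2. B² - 4AC = 0, which is zero, so the equation is parabolic.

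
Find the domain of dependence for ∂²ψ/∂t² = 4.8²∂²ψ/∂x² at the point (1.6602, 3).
Domain of dependence: [-12.7398, 16.0602]. Signals travel at speed 4.8, so data within |x - 1.6602| ≤ 4.8·3 = 14.4 can reach the point.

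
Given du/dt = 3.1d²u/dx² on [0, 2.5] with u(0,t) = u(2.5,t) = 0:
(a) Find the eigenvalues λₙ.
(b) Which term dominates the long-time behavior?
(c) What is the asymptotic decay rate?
Eigenvalues: λₙ = 3.1n²π²/2.5².
First three modes:
  n=1: λ₁ = 3.1π²/2.5² ≈ 4.895
  n=2: λ₂ = 12.4π²/2.5² ≈ 19.581 (4× faster decay)
  n=3: λ₃ = 27.9π²/2.5² ≈ 44.058 (9× faster decay)
As t → ∞, higher modes decay exponentially faster. The n=1 mode dominates: u ~ c₁ sin(πx/2.5) e^{-λ₁t}.
Decay rate: λ₁ = 3.1π²/2.5² ≈ 4.895.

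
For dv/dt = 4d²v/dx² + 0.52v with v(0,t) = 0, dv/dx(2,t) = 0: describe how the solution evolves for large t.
v → 0. Diffusion dominates reaction (r=0.52 < κπ²/(4L²)≈2.47); solution decays.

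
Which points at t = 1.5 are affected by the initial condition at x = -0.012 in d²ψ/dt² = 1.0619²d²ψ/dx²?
Domain of influence: [-1.60485, 1.58085]. Data at x = -0.012 spreads outward at speed 1.0619.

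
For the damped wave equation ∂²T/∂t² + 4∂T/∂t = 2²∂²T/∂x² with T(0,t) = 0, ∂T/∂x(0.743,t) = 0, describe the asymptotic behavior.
T → 0. Damping (γ=4) dissipates energy; oscillations decay exponentially.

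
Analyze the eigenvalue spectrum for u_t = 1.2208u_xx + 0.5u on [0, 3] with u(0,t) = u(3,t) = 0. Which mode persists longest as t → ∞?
Eigenvalues: λₙ = 1.2208n²π²/3² - 0.5.
First three modes:
  n=1: λ₁ = 1.2208π²/3² - 0.5 ≈ 0.839
  n=2: λ₂ = 4.8832π²/3² - 0.5 ≈ 4.855
  n=3: λ₃ = 10.9872π²/3² - 0.5 ≈ 11.549
Since 1.2208π²/3² ≈ 1.339 > 0.5, all λₙ > 0.
The n=1 mode decays slowest → dominates as t → ∞.
Asymptotic: u ~ c₁ sin(πx/3) e^{-λ₁t} with decay rate λ₁ ≈ 0.839.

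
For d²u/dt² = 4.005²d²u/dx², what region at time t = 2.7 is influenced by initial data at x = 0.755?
Domain of influence: [-10.0585, 11.5685]. Data at x = 0.755 spreads outward at speed 4.005.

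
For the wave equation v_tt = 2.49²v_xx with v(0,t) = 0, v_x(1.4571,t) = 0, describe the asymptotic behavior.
v oscillates (no decay). Energy is conserved; the solution oscillates indefinitely as standing waves.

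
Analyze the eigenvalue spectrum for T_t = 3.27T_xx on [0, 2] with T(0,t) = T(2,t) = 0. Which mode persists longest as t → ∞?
Eigenvalues: λₙ = 3.27n²π²/2².
First three modes:
  n=1: λ₁ = 3.27π²/2² ≈ 8.068
  n=2: λ₂ = 13.08π²/2² ≈ 32.274 (4× faster decay)
  n=3: λ₃ = 29.43π²/2² ≈ 72.616 (9× faster decay)
As t → ∞, higher modes decay exponentially faster. The n=1 mode dominates: T ~ c₁ sin(πx/2) e^{-λ₁t}.
Decay rate: λ₁ = 3.27π²/2² ≈ 8.068.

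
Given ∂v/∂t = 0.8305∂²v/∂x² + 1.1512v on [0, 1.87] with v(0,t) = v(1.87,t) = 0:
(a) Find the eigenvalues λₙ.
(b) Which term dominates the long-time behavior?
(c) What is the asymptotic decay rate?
Eigenvalues: λₙ = 0.8305n²π²/1.87² - 1.1512.
First three modes:
  n=1: λ₁ = 0.8305π²/1.87² - 1.1512 ≈ 1.193
  n=2: λ₂ = 3.322π²/1.87² - 1.1512 ≈ 8.225
  n=3: λ₃ = 7.4745π²/1.87² - 1.1512 ≈ 19.945
Since 0.8305π²/1.87² ≈ 2.344 > 1.1512, all λₙ > 0.
The n=1 mode decays slowest → dominates as t → ∞.
Asymptotic: v ~ c₁ sin(πx/1.87) e^{-λ₁t} with decay rate λ₁ ≈ 1.193.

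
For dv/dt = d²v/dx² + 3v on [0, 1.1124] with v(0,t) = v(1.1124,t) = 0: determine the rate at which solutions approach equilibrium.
Eigenvalues: λₙ = n²π²/1.1124² - 3.
First three modes:
  n=1: λ₁ = π²/1.1124² - 3 ≈ 4.976
  n=2: λ₂ = 4π²/1.1124² - 3 ≈ 28.903
  n=3: λ₃ = 9π²/1.1124² - 3 ≈ 68.783
Since π²/1.1124² ≈ 7.976 > 3, all λₙ > 0.
The n=1 mode decays slowest → dominates as t → ∞.
Asymptotic: v ~ c₁ sin(πx/1.1124) e^{-λ₁t} with decay rate λ₁ ≈ 4.976.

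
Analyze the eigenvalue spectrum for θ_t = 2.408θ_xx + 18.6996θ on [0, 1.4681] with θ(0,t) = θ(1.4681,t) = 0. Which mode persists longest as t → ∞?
Eigenvalues: λₙ = 2.408n²π²/1.4681² - 18.6996.
First three modes:
  n=1: λ₁ = 2.408π²/1.4681² - 18.6996 ≈ -7.673
  n=2: λ₂ = 9.632π²/1.4681² - 18.6996 ≈ 25.407
  n=3: λ₃ = 21.672π²/1.4681² - 18.6996 ≈ 80.541
Since 2.408π²/1.4681² ≈ 11.027 < 18.6996, λ₁ < 0.
The n=1 mode grows fastest (−λₙ is largest for n=1) → dominates.
Asymptotic: θ ~ c₁ sin(πx/1.4681) e^{7.673t} (exponential growth at rate −λ₁ ≈ 7.673).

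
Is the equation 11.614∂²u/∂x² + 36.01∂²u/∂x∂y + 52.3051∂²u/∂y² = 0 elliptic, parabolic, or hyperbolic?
Computing B² - 4AC with A = 11.614, B = 36.01, C = 52.3051: discriminant = -1133.1656256 (negative). Answer: elliptic.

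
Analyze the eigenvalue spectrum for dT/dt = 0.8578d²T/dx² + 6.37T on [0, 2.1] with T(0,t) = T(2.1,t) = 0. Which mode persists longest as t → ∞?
Eigenvalues: λₙ = 0.8578n²π²/2.1² - 6.37.
First three modes:
  n=1: λ₁ = 0.8578π²/2.1² - 6.37 ≈ -4.45
  n=2: λ₂ = 3.4312π²/2.1² - 6.37 ≈ 1.309
  n=3: λ₃ = 7.7202π²/2.1² - 6.37 ≈ 10.908
Since 0.8578π²/2.1² ≈ 1.92 < 6.37, λ₁ < 0.
The n=1 mode grows fastest (−λₙ is largest for n=1) → dominates.
Asymptotic: T ~ c₁ sin(πx/2.1) e^{4.45t} (exponential growth at rate −λ₁ ≈ 4.45).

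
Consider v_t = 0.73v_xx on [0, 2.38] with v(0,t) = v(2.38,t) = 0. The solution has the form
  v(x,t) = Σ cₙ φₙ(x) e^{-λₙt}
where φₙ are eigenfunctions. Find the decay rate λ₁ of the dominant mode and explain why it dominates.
Eigenvalues: λₙ = 0.73n²π²/2.38².
First three modes:
  n=1: λ₁ = 0.73π²/2.38² ≈ 1.272
  n=2: λ₂ = 2.92π²/2.38² ≈ 5.088 (4× faster decay)
  n=3: λ₃ = 6.57π²/2.38² ≈ 11.448 (9× faster decay)
As t → ∞, higher modes decay exponentially faster. The n=1 mode dominates: v ~ c₁ sin(πx/2.38) e^{-λ₁t}.
Decay rate: λ₁ = 0.73π²/2.38² ≈ 1.272.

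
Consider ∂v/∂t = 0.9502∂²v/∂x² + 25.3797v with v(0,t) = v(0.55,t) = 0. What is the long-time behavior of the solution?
As t → ∞, v → 0. Diffusion dominates reaction (r=25.3797 < κπ²/L²≈31); solution decays.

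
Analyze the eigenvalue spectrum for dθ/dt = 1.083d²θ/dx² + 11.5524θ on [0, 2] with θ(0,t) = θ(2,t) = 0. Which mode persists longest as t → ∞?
Eigenvalues: λₙ = 1.083n²π²/2² - 11.5524.
First three modes:
  n=1: λ₁ = 1.083π²/2² - 11.5524 ≈ -8.88
  n=2: λ₂ = 4.332π²/2² - 11.5524 ≈ -0.864
  n=3: λ₃ = 9.747π²/2² - 11.5524 ≈ 12.497
Since 1.083π²/2² ≈ 2.672 < 11.5524, λ₁ < 0.
The n=1 mode grows fastest (−λₙ is largest for n=1) → dominates.
Asymptotic: θ ~ c₁ sin(πx/2) e^{8.88t} (exponential growth at rate −λ₁ ≈ 8.88).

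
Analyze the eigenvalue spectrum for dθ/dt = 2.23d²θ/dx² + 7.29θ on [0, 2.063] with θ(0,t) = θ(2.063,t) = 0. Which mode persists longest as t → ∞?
Eigenvalues: λₙ = 2.23n²π²/2.063² - 7.29.
First three modes:
  n=1: λ₁ = 2.23π²/2.063² - 7.29 ≈ -2.119
  n=2: λ₂ = 8.92π²/2.063² - 7.29 ≈ 13.396
  n=3: λ₃ = 20.07π²/2.063² - 7.29 ≈ 39.252
Since 2.23π²/2.063² ≈ 5.171 < 7.29, λ₁ < 0.
The n=1 mode grows fastest (−λₙ is largest for n=1) → dominates.
Asymptotic: θ ~ c₁ sin(πx/2.063) e^{2.119t} (exponential growth at rate −λ₁ ≈ 2.119).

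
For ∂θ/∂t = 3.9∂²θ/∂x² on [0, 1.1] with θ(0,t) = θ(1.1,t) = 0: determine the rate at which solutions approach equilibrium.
Eigenvalues: λₙ = 3.9n²π²/1.1².
First three modes:
  n=1: λ₁ = 3.9π²/1.1² ≈ 31.811
  n=2: λ₂ = 15.6π²/1.1² ≈ 127.244 (4× faster decay)
  n=3: λ₃ = 35.1π²/1.1² ≈ 286.3 (9× faster decay)
As t → ∞, higher modes decay exponentially faster. The n=1 mode dominates: θ ~ c₁ sin(πx/1.1) e^{-λ₁t}.
Decay rate: λ₁ = 3.9π²/1.1² ≈ 31.811.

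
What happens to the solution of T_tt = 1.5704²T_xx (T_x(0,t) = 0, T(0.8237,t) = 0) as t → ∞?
T oscillates (no decay). Energy is conserved; the solution oscillates indefinitely as standing waves.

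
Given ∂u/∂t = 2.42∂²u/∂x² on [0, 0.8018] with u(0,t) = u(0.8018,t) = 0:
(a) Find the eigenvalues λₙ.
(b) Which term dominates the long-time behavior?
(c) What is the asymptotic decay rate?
Eigenvalues: λₙ = 2.42n²π²/0.8018².
First three modes:
  n=1: λ₁ = 2.42π²/0.8018² ≈ 37.152
  n=2: λ₂ = 9.68π²/0.8018² ≈ 148.608 (4× faster decay)
  n=3: λ₃ = 21.78π²/0.8018² ≈ 334.369 (9× faster decay)
As t → ∞, higher modes decay exponentially faster. The n=1 mode dominates: u ~ c₁ sin(πx/0.8018) e^{-λ₁t}.
Decay rate: λ₁ = 2.42π²/0.8018² ≈ 37.152.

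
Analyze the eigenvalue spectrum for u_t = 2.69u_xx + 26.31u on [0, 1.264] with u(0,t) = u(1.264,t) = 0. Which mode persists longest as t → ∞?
Eigenvalues: λₙ = 2.69n²π²/1.264² - 26.31.
First three modes:
  n=1: λ₁ = 2.69π²/1.264² - 26.31 ≈ -9.693
  n=2: λ₂ = 10.76π²/1.264² - 26.31 ≈ 40.159
  n=3: λ₃ = 24.21π²/1.264² - 26.31 ≈ 123.245
Since 2.69π²/1.264² ≈ 16.617 < 26.31, λ₁ < 0.
The n=1 mode grows fastest (−λₙ is largest for n=1) → dominates.
Asymptotic: u ~ c₁ sin(πx/1.264) e^{9.693t} (exponential growth at rate −λ₁ ≈ 9.693).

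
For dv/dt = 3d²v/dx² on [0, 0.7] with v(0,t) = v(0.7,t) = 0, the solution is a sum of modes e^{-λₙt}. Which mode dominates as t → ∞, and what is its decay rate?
Eigenvalues: λₙ = 3n²π²/0.7².
First three modes:
  n=1: λ₁ = 3π²/0.7² ≈ 60.426
  n=2: λ₂ = 12π²/0.7² ≈ 241.705 (4× faster decay)
  n=3: λ₃ = 27π²/0.7² ≈ 543.835 (9× faster decay)
As t → ∞, higher modes decay exponentially faster. The n=1 mode dominates: v ~ c₁ sin(πx/0.7) e^{-λ₁t}.
Decay rate: λ₁ = 3π²/0.7² ≈ 60.426.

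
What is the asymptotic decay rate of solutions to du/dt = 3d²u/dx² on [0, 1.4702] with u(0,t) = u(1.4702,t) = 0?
Eigenvalues: λₙ = 3n²π²/1.4702².
First three modes:
  n=1: λ₁ = 3π²/1.4702² ≈ 13.698
  n=2: λ₂ = 12π²/1.4702² ≈ 54.793 (4× faster decay)
  n=3: λ₃ = 27π²/1.4702² ≈ 123.285 (9× faster decay)
As t → ∞, higher modes decay exponentially faster. The n=1 mode dominates: u ~ c₁ sin(πx/1.4702) e^{-λ₁t}.
Decay rate: λ₁ = 3π²/1.4702² ≈ 13.698.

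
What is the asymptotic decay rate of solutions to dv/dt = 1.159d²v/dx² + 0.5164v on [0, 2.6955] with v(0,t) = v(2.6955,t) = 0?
Eigenvalues: λₙ = 1.159n²π²/2.6955² - 0.5164.
First three modes:
  n=1: λ₁ = 1.159π²/2.6955² - 0.5164 ≈ 1.058
  n=2: λ₂ = 4.636π²/2.6955² - 0.5164 ≈ 5.781
  n=3: λ₃ = 10.431π²/2.6955² - 0.5164 ≈ 13.653
Since 1.159π²/2.6955² ≈ 1.574 > 0.5164, all λₙ > 0.
The n=1 mode decays slowest → dominates as t → ∞.
Asymptotic: v ~ c₁ sin(πx/2.6955) e^{-λ₁t} with decay rate λ₁ ≈ 1.058.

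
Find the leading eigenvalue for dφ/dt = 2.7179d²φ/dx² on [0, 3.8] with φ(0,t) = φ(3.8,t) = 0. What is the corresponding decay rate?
Eigenvalues: λₙ = 2.7179n²π²/3.8².
First three modes:
  n=1: λ₁ = 2.7179π²/3.8² ≈ 1.858
  n=2: λ₂ = 10.8716π²/3.8² ≈ 7.431 (4× faster decay)
  n=3: λ₃ = 24.4611π²/3.8² ≈ 16.719 (9× faster decay)
As t → ∞, higher modes decay exponentially faster. The n=1 mode dominates: φ ~ c₁ sin(πx/3.8) e^{-λ₁t}.
Decay rate: λ₁ = 2.7179π²/3.8² ≈ 1.858.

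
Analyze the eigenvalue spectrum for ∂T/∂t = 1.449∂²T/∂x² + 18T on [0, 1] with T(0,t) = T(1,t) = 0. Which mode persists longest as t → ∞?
Eigenvalues: λₙ = 1.449n²π²/1² - 18.
First three modes:
  n=1: λ₁ = 1.449π² - 18 ≈ -3.699
  n=2: λ₂ = 5.796π² - 18 ≈ 39.204
  n=3: λ₃ = 13.041π² - 18 ≈ 110.71
Since 1.449π² ≈ 14.301 < 18, λ₁ < 0.
The n=1 mode grows fastest (−λₙ is largest for n=1) → dominates.
Asymptotic: T ~ c₁ sin(πx/1) e^{3.699t} (exponential growth at rate −λ₁ ≈ 3.699).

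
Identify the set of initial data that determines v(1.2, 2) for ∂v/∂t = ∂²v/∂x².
The entire real line. The heat equation has infinite propagation speed: any initial disturbance instantly affects all points (though exponentially small far away).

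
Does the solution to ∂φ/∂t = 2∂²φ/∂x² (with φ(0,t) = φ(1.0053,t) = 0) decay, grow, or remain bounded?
φ → 0. Heat diffuses out through both boundaries.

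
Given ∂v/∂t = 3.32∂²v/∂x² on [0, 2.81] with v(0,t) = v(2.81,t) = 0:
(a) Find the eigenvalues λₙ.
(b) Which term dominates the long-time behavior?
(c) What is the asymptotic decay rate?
Eigenvalues: λₙ = 3.32n²π²/2.81².
First three modes:
  n=1: λ₁ = 3.32π²/2.81² ≈ 4.15
  n=2: λ₂ = 13.28π²/2.81² ≈ 16.599 (4× faster decay)
  n=3: λ₃ = 29.88π²/2.81² ≈ 37.348 (9× faster decay)
As t → ∞, higher modes decay exponentially faster. The n=1 mode dominates: v ~ c₁ sin(πx/2.81) e^{-λ₁t}.
Decay rate: λ₁ = 3.32π²/2.81² ≈ 4.15.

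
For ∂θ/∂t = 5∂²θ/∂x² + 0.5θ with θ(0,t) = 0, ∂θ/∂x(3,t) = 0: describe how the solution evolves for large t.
θ → 0. Diffusion dominates reaction (r=0.5 < κπ²/(4L²)≈1.37); solution decays.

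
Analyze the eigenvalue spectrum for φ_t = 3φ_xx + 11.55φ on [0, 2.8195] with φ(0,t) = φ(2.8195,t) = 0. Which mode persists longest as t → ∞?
Eigenvalues: λₙ = 3n²π²/2.8195² - 11.55.
First three modes:
  n=1: λ₁ = 3π²/2.8195² - 11.55 ≈ -7.825
  n=2: λ₂ = 12π²/2.8195² - 11.55 ≈ 3.348
  n=3: λ₃ = 27π²/2.8195² - 11.55 ≈ 21.971
Since 3π²/2.8195² ≈ 3.725 < 11.55, λ₁ < 0.
The n=1 mode grows fastest (−λₙ is largest for n=1) → dominates.
Asymptotic: φ ~ c₁ sin(πx/2.8195) e^{7.825t} (exponential growth at rate −λ₁ ≈ 7.825).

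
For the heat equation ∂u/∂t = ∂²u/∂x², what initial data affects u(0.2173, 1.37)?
The entire real line. The heat equation has infinite propagation speed: any initial disturbance instantly affects all points (though exponentially small far away).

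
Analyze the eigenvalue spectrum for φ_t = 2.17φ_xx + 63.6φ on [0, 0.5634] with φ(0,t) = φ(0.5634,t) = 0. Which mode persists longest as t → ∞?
Eigenvalues: λₙ = 2.17n²π²/0.5634² - 63.6.
First three modes:
  n=1: λ₁ = 2.17π²/0.5634² - 63.6 ≈ 3.872
  n=2: λ₂ = 8.68π²/0.5634² - 63.6 ≈ 206.289
  n=3: λ₃ = 19.53π²/0.5634² - 63.6 ≈ 543.651
Since 2.17π²/0.5634² ≈ 67.472 > 63.6, all λₙ > 0.
The n=1 mode decays slowest → dominates as t → ∞.
Asymptotic: φ ~ c₁ sin(πx/0.5634) e^{-λ₁t} with decay rate λ₁ ≈ 3.872.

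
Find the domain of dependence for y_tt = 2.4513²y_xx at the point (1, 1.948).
Domain of dependence: [-3.7751324, 5.7751324]. Signals travel at speed 2.4513, so data within |x - 1| ≤ 2.4513·1.948 = 4.7751324 can reach the point.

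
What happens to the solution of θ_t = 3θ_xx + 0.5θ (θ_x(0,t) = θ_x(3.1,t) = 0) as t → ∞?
θ grows unboundedly. With Neumann BCs the constant mode has diffusion eigenvalue 0, so any r > 0 makes it grow like e^(0.5t); solution grows exponentially.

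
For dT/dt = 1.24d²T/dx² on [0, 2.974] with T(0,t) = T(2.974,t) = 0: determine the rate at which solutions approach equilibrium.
Eigenvalues: λₙ = 1.24n²π²/2.974².
First three modes:
  n=1: λ₁ = 1.24π²/2.974² ≈ 1.384
  n=2: λ₂ = 4.96π²/2.974² ≈ 5.535 (4× faster decay)
  n=3: λ₃ = 11.16π²/2.974² ≈ 12.453 (9× faster decay)
As t → ∞, higher modes decay exponentially faster. The n=1 mode dominates: T ~ c₁ sin(πx/2.974) e^{-λ₁t}.
Decay rate: λ₁ = 1.24π²/2.974² ≈ 1.384.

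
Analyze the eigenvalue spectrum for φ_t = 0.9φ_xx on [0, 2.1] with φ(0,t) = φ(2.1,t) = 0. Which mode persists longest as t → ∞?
Eigenvalues: λₙ = 0.9n²π²/2.1².
First three modes:
  n=1: λ₁ = 0.9π²/2.1² ≈ 2.014
  n=2: λ₂ = 3.6π²/2.1² ≈ 8.057 (4× faster decay)
  n=3: λ₃ = 8.1π²/2.1² ≈ 18.128 (9× faster decay)
As t → ∞, higher modes decay exponentially faster. The n=1 mode dominates: φ ~ c₁ sin(πx/2.1) e^{-λ₁t}.
Decay rate: λ₁ = 0.9π²/2.1² ≈ 2.014.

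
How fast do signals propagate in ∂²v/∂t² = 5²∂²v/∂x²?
Speed = 5. Information travels along characteristics x = x₀ ± 5t.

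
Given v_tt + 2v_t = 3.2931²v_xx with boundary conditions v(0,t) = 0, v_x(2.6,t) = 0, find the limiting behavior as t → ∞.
v → 0. Damping (γ=2) dissipates energy; oscillations decay exponentially.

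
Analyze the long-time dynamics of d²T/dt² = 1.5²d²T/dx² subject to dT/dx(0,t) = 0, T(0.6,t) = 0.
Long-time behavior: T oscillates (no decay). Energy is conserved; the solution oscillates indefinitely as standing waves.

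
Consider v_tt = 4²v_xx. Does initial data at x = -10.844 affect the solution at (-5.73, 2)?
Yes. The domain of dependence is [-13.73, 2.27], and -10.844 ∈ [-13.73, 2.27].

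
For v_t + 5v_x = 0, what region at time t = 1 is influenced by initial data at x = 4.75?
At x = 9.75. The characteristic carries data from (4.75, 0) to (9.75, 1).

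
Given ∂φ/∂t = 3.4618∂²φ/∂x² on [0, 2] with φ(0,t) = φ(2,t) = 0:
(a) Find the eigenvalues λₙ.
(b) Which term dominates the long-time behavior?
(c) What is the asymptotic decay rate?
Eigenvalues: λₙ = 3.4618n²π²/2².
First three modes:
  n=1: λ₁ = 3.4618π²/2² ≈ 8.542
  n=2: λ₂ = 13.8472π²/2² ≈ 34.167 (4× faster decay)
  n=3: λ₃ = 31.1562π²/2² ≈ 76.875 (9× faster decay)
As t → ∞, higher modes decay exponentially faster. The n=1 mode dominates: φ ~ c₁ sin(πx/2) e^{-λ₁t}.
Decay rate: λ₁ = 3.4618π²/2² ≈ 8.542.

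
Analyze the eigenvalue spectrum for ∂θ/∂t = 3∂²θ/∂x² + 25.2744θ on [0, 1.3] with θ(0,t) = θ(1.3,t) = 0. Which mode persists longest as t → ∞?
Eigenvalues: λₙ = 3n²π²/1.3² - 25.2744.
First three modes:
  n=1: λ₁ = 3π²/1.3² - 25.2744 ≈ -7.754
  n=2: λ₂ = 12π²/1.3² - 25.2744 ≈ 44.806
  n=3: λ₃ = 27π²/1.3² - 25.2744 ≈ 132.406
Since 3π²/1.3² ≈ 17.52 < 25.2744, λ₁ < 0.
The n=1 mode grows fastest (−λₙ is largest for n=1) → dominates.
Asymptotic: θ ~ c₁ sin(πx/1.3) e^{7.754t} (exponential growth at rate −λ₁ ≈ 7.754).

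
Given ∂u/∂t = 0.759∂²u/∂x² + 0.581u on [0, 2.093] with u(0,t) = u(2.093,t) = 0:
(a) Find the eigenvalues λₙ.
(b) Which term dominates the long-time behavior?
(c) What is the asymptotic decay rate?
Eigenvalues: λₙ = 0.759n²π²/2.093² - 0.581.
First three modes:
  n=1: λ₁ = 0.759π²/2.093² - 0.581 ≈ 1.129
  n=2: λ₂ = 3.036π²/2.093² - 0.581 ≈ 6.259
  n=3: λ₃ = 6.831π²/2.093² - 0.581 ≈ 14.809
Since 0.759π²/2.093² ≈ 1.71 > 0.581, all λₙ > 0.
The n=1 mode decays slowest → dominates as t → ∞.
Asymptotic: u ~ c₁ sin(πx/2.093) e^{-λ₁t} with decay rate λ₁ ≈ 1.129.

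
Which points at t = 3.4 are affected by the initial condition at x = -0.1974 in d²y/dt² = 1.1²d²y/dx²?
Domain of influence: [-3.9374, 3.5426]. Data at x = -0.1974 spreads outward at speed 1.1.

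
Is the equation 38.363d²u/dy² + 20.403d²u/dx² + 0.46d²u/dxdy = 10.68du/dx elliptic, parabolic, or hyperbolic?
Rewriting in standard form: 20.403d²u/dx² + 0.46d²u/dxdy + 38.363d²u/dy² - 10.68du/dx = 0. Computing B² - 4AC with A = 20.403, B = 0.46, C = 38.363: discriminant = -3130.669556 (negative). Answer: elliptic.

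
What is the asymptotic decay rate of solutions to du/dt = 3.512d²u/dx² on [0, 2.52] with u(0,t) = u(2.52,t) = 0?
Eigenvalues: λₙ = 3.512n²π²/2.52².
First three modes:
  n=1: λ₁ = 3.512π²/2.52² ≈ 5.458
  n=2: λ₂ = 14.048π²/2.52² ≈ 21.833 (4× faster decay)
  n=3: λ₃ = 31.608π²/2.52² ≈ 49.124 (9× faster decay)
As t → ∞, higher modes decay exponentially faster. The n=1 mode dominates: u ~ c₁ sin(πx/2.52) e^{-λ₁t}.
Decay rate: λ₁ = 3.512π²/2.52² ≈ 5.458.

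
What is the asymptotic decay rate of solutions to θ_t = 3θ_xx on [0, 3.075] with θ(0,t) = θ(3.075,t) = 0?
Eigenvalues: λₙ = 3n²π²/3.075².
First three modes:
  n=1: λ₁ = 3π²/3.075² ≈ 3.131
  n=2: λ₂ = 12π²/3.075² ≈ 12.525 (4× faster decay)
  n=3: λ₃ = 27π²/3.075² ≈ 28.182 (9× faster decay)
As t → ∞, higher modes decay exponentially faster. The n=1 mode dominates: θ ~ c₁ sin(πx/3.075) e^{-λ₁t}.
Decay rate: λ₁ = 3π²/3.075² ≈ 3.131.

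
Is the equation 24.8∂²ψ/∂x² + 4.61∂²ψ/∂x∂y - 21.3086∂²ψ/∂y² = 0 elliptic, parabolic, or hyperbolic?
Computing B² - 4AC with A = 24.8, B = 4.61, C = -21.3086: discriminant = 2135.06522 (positive). Answer: hyperbolic.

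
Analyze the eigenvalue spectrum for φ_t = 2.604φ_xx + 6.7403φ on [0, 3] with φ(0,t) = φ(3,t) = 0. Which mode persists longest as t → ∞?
Eigenvalues: λₙ = 2.604n²π²/3² - 6.7403.
First three modes:
  n=1: λ₁ = 2.604π²/3² - 6.7403 ≈ -3.885
  n=2: λ₂ = 10.416π²/3² - 6.7403 ≈ 4.682
  n=3: λ₃ = 23.436π²/3² - 6.7403 ≈ 18.96
Since 2.604π²/3² ≈ 2.856 < 6.7403, λ₁ < 0.
The n=1 mode grows fastest (−λₙ is largest for n=1) → dominates.
Asymptotic: φ ~ c₁ sin(πx/3) e^{3.885t} (exponential growth at rate −λ₁ ≈ 3.885).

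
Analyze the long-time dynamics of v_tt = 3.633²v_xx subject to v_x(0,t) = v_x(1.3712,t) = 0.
Long-time behavior: v oscillates about a mean that drifts linearly in t (generically unbounded; no decay). There is no damping, so the nonconstant modes persist as standing waves (energy conserved, no decay). But with Neumann conditions at both ends the constant mode has eigenvalue 0: the spatial mean M(t) of v satisfies M'' = 0, so M(t) = M(0) + M'(0)·t. Unless the initial velocity has zero mean (∫v_t(x,0)dx = 0), the solution grows linearly in t (unbounded, though not exponentially); if it does have zero mean, the solution stays bounded and simply oscillates.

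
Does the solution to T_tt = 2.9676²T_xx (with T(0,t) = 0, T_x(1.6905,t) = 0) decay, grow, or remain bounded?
T oscillates (no decay). Energy is conserved; the solution oscillates indefinitely as standing waves.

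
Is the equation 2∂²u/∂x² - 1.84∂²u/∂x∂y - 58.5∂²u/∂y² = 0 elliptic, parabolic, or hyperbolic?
Computing B² - 4AC with A = 2, B = -1.84, C = -58.5: discriminant = 471.3856 (positive). Answer: hyperbolic.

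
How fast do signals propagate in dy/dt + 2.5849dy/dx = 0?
Speed = 2.5849. Information travels along x - 2.5849t = const (rightward).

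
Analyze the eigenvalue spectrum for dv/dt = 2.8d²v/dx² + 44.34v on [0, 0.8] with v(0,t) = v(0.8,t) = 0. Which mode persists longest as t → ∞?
Eigenvalues: λₙ = 2.8n²π²/0.8² - 44.34.
First three modes:
  n=1: λ₁ = 2.8π²/0.8² - 44.34 ≈ -1.16
  n=2: λ₂ = 11.2π²/0.8² - 44.34 ≈ 128.378
  n=3: λ₃ = 25.2π²/0.8² - 44.34 ≈ 344.276
Since 2.8π²/0.8² ≈ 43.18 < 44.34, λ₁ < 0.
The n=1 mode grows fastest (−λₙ is largest for n=1) → dominates.
Asymptotic: v ~ c₁ sin(πx/0.8) e^{1.16t} (exponential growth at rate −λ₁ ≈ 1.16).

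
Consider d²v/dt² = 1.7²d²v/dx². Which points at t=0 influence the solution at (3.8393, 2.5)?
Domain of dependence: [-0.4107, 8.0893]. Signals travel at speed 1.7, so data within |x - 3.8393| ≤ 1.7·2.5 = 4.25 can reach the point.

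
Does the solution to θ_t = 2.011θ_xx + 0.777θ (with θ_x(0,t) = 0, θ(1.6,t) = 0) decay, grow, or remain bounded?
θ → 0. Diffusion dominates reaction (r=0.777 < κπ²/(4L²)≈1.94); solution decays.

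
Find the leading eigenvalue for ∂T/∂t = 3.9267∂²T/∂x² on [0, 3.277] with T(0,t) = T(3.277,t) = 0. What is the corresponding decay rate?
Eigenvalues: λₙ = 3.9267n²π²/3.277².
First three modes:
  n=1: λ₁ = 3.9267π²/3.277² ≈ 3.609
  n=2: λ₂ = 15.7068π²/3.277² ≈ 14.436 (4× faster decay)
  n=3: λ₃ = 35.3403π²/3.277² ≈ 32.48 (9× faster decay)
As t → ∞, higher modes decay exponentially faster. The n=1 mode dominates: T ~ c₁ sin(πx/3.277) e^{-λ₁t}.
Decay rate: λ₁ = 3.9267π²/3.277² ≈ 3.609.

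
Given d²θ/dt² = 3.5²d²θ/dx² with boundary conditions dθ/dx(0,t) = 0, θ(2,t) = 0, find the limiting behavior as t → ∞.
θ oscillates (no decay). Energy is conserved; the solution oscillates indefinitely as standing waves.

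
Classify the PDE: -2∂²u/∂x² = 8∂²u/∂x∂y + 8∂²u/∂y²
Rewriting in standard form: -2∂²u/∂x² - 8∂²u/∂x∂y - 8∂²u/∂y² = 0. A = -2, B = -8, C = -8. Discriminant B² - 4AC = 0. Since 0 = 0, parabolic.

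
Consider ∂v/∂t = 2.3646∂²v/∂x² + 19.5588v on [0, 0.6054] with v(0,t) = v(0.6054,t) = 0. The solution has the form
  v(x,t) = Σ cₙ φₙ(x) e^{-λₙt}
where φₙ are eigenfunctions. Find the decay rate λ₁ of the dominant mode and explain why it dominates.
Eigenvalues: λₙ = 2.3646n²π²/0.6054² - 19.5588.
First three modes:
  n=1: λ₁ = 2.3646π²/0.6054² - 19.5588 ≈ 44.117
  n=2: λ₂ = 9.4584π²/0.6054² - 19.5588 ≈ 235.143
  n=3: λ₃ = 21.2814π²/0.6054² - 19.5588 ≈ 553.521
Since 2.3646π²/0.6054² ≈ 63.676 > 19.5588, all λₙ > 0.
The n=1 mode decays slowest → dominates as t → ∞.
Asymptotic: v ~ c₁ sin(πx/0.6054) e^{-λ₁t} with decay rate λ₁ ≈ 44.117.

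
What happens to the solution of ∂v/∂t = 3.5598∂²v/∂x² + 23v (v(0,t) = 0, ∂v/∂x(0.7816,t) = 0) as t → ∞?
v grows unboundedly. Reaction dominates diffusion (r=23 > κπ²/(4L²)≈14.38); solution grows exponentially.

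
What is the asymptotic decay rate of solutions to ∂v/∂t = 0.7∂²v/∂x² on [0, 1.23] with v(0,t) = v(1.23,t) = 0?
Eigenvalues: λₙ = 0.7n²π²/1.23².
First three modes:
  n=1: λ₁ = 0.7π²/1.23² ≈ 4.567
  n=2: λ₂ = 2.8π²/1.23² ≈ 18.266 (4× faster decay)
  n=3: λ₃ = 6.3π²/1.23² ≈ 41.099 (9× faster decay)
As t → ∞, higher modes decay exponentially faster. The n=1 mode dominates: v ~ c₁ sin(πx/1.23) e^{-λ₁t}.
Decay rate: λ₁ = 0.7π²/1.23² ≈ 4.567.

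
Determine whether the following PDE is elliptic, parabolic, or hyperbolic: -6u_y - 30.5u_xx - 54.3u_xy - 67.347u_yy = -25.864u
Rewriting in standard form: -30.5u_xx - 54.3u_xy - 67.347u_yy - 6u_y + 25.864u = 0. Coefficients: A = -30.5, B = -54.3, C = -67.347. B² - 4AC = -5267.844, which is negative, so the equation is elliptic.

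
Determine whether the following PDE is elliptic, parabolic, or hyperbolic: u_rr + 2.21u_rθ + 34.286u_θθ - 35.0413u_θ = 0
Coefficients: A = 1, B = 2.21, C = 34.286. B² - 4AC = -132.2599, which is negative, so the equation is elliptic.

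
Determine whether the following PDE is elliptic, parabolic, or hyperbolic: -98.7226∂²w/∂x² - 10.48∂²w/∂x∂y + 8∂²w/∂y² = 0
Coefficients: A = -98.7226, B = -10.48, C = 8. B² - 4AC = 3268.9536, which is positive, so the equation is hyperbolic.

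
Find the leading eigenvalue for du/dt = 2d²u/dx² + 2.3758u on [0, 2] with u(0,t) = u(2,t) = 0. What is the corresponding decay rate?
Eigenvalues: λₙ = 2n²π²/2² - 2.3758.
First three modes:
  n=1: λ₁ = 2π²/2² - 2.3758 ≈ 2.559
  n=2: λ₂ = 8π²/2² - 2.3758 ≈ 17.363
  n=3: λ₃ = 18π²/2² - 2.3758 ≈ 42.037
Since 2π²/2² ≈ 4.935 > 2.3758, all λₙ > 0.
The n=1 mode decays slowest → dominates as t → ∞.
Asymptotic: u ~ c₁ sin(πx/2) e^{-λ₁t} with decay rate λ₁ ≈ 2.559.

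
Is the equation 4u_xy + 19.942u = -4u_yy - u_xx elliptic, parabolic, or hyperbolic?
Rewriting in standard form: u_xx + 4u_xy + 4u_yy + 19.942u = 0. Computing B² - 4AC with A = 1, B = 4, C = 4: discriminant = 0 (zero). Answer: parabolic.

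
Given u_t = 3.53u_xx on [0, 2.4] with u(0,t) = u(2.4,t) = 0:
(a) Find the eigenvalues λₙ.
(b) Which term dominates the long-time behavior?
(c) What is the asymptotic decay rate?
Eigenvalues: λₙ = 3.53n²π²/2.4².
First three modes:
  n=1: λ₁ = 3.53π²/2.4² ≈ 6.049
  n=2: λ₂ = 14.12π²/2.4² ≈ 24.194 (4× faster decay)
  n=3: λ₃ = 31.77π²/2.4² ≈ 54.437 (9× faster decay)
As t → ∞, higher modes decay exponentially faster. The n=1 mode dominates: u ~ c₁ sin(πx/2.4) e^{-λ₁t}.
Decay rate: λ₁ = 3.53π²/2.4² ≈ 6.049.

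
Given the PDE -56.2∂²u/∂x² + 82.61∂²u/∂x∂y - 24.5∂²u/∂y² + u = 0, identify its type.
The second-order coefficients are A = -56.2, B = 82.61, C = -24.5. Since B² - 4AC = 1316.8121 > 0, this is a hyperbolic PDE.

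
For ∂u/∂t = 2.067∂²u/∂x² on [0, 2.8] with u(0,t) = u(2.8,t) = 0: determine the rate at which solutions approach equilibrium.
Eigenvalues: λₙ = 2.067n²π²/2.8².
First three modes:
  n=1: λ₁ = 2.067π²/2.8² ≈ 2.602
  n=2: λ₂ = 8.268π²/2.8² ≈ 10.408 (4× faster decay)
  n=3: λ₃ = 18.603π²/2.8² ≈ 23.419 (9× faster decay)
As t → ∞, higher modes decay exponentially faster. The n=1 mode dominates: u ~ c₁ sin(πx/2.8) e^{-λ₁t}.
Decay rate: λ₁ = 2.067π²/2.8² ≈ 2.602.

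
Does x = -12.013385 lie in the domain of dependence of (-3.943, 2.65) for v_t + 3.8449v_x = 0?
No. Only data at x = -14.131985 affects (-3.943, 2.65). Advection has one-way propagation along characteristics.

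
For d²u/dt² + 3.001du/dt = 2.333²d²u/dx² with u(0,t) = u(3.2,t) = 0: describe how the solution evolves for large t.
u → 0. Damping (γ=3.001) dissipates energy; oscillations decay exponentially.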